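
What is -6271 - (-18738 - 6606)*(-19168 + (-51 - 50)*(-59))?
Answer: -334775167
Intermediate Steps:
-6271 - (-18738 - 6606)*(-19168 + (-51 - 50)*(-59)) = -6271 - (-25344)*(-19168 - 101*(-59)) = -6271 - (-25344)*(-19168 + 5959) = -6271 - (-25344)*(-13209) = -6271 - 1*334768896 = -6271 - 334768896 = -334775167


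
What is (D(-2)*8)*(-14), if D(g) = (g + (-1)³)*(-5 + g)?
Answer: -2352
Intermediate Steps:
D(g) = (-1 + g)*(-5 + g) (D(g) = (g - 1)*(-5 + g) = (-1 + g)*(-5 + g))
(D(-2)*8)*(-14) = ((5 + (-2)² - 6*(-2))*8)*(-14) = ((5 + 4 + 12)*8)*(-14) = (21*8)*(-14) = 168*(-14) = -2352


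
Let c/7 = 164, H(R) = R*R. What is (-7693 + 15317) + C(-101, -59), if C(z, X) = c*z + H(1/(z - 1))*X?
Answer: -1127002955/10404 ≈ -1.0832e+5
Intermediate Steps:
H(R) = R²
c = 1148 (c = 7*164 = 1148)
C(z, X) = 1148*z + X/(-1 + z)² (C(z, X) = 1148*z + (1/(z - 1))²*X = 1148*z + (1/(-1 + z))²*X = 1148*z + X/(-1 + z)²)
(-7693 + 15317) + C(-101, -59) = (-7693 + 15317) + (1148*(-101) - 59/(-1 - 101)²) = 7624 + (-115948 - 59/(-102)²) = 7624 + (-115948 - 59*1/10404) = 7624 + (-115948 - 59/10404) = 7624 - 1206323051/10404 = -1127002955/10404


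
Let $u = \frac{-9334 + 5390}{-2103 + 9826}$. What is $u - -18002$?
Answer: $\frac{139025502}{7723} \approx 18002.0$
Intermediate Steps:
$u = - \frac{3944}{7723} \approx -0.51068$
$u - -18002 = - \frac{3944}{7723} - -18002 = - \frac{3944}{7723} + 18002 = \frac{139025502}{7723}$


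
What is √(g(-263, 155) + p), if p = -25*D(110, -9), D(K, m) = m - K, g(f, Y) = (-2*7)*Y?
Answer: √805 ≈ 28.373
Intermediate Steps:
g(f, Y) = -14*Y
p = 2975 (p = -25*(-9 - 1*110) = -25*(-9 - 110) = -25*(-119) = 2975)
√(g(-263, 155) + p) = √(-14*155 + 2975) = √(-2170 + 2975) = √805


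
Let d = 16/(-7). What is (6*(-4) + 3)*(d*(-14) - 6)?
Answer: -546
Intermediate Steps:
d = -16/7 (d = 16*(-1/7) = -16/7 ≈ -2.2857)
(6*(-4) + 3)*(d*(-14) - 6) = (6*(-4) + 3)*(-16/7*(-14) - 6) = (-24 + 3)*(32 - 6) = -21*26 = -546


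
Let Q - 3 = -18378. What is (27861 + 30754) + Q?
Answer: 40240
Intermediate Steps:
Q = -18375 (Q = 3 - 18378 = -18375)
(27861 + 30754) + Q = (27861 + 30754) - 18375 = 58615 - 18375 = 40240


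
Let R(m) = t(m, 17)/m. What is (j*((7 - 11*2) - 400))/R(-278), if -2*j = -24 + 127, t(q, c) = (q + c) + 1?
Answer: 1188311/52 ≈ 22852.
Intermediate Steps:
t(q, c) = 1 + c + q (t(q, c) = (c + q) + 1 = 1 + c + q)
j = -103/2 (j = -(-24 + 127)/2 = -1/2*103 = -103/2 ≈ -51.500)
R(m) = (18 + m)/m (R(m) = (1 + 17 + m)/m = (18 + m)/m)
(j*((7 - 11*2) - 400))/R(-278) = (-103*((7 - 11*2) - 400)/2)/(((18 - 278)/(-278))) = (-103*((7 - 22) - 400)/2)/((-1/278*(-260))) = (-103*(-15 - 400)/2)/(130/139) = -103/2*(-415)*(139/130) = (42745/2)*(139/130) = 1188311/52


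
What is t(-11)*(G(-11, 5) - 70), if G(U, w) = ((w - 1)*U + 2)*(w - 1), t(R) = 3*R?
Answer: 7854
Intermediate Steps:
G(U, w) = (-1 + w)*(2 + U*(-1 + w)) (G(U, w) = ((-1 + w)*U + 2)*(-1 + w) = (U*(-1 + w) + 2)*(-1 + w) = (2 + U*(-1 + w))*(-1 + w) = (-1 + w)*(2 + U*(-1 + w)))
t(-11)*(G(-11, 5) - 70) = (3*(-11))*((-2 - 11 + 2*5 - 11*5**2 - 2*(-11)*5) - 70) = -33*((-2 - 11 + 10 - 11*25 + 110) - 70) = -33*((-2 - 11 + 10 - 275 + 110) - 70) = -33*(-168 - 70) = -33*(-238) = 7854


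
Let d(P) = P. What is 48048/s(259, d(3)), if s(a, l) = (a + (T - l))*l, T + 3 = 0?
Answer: 1456/23 ≈ 63.304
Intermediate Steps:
T = -3 (T = -3 + 0 = -3)
s(a, l) = l*(-3 + a - l) (s(a, l) = (a + (-3 - l))*l = (-3 + a - l)*l = l*(-3 + a - l))
48048/s(259, d(3)) = 48048/((3*(-3 + 259 - 1*3))) = 48048/((3*(-3 + 259 - 3))) = 48048/((3*253)) = 48048/759 = 48048*(1/759) = 1456/23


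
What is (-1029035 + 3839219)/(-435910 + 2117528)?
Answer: 1405092/840809 ≈ 1.6711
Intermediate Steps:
(-1029035 + 3839219)/(-435910 + 2117528) = 2810184/1681618 = 2810184*(1/1681618) = 1405092/840809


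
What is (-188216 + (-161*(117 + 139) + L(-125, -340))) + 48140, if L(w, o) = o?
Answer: -181632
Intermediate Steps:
(-188216 + (-161*(117 + 139) + L(-125, -340))) + 48140 = (-188216 + (-161*(117 + 139) - 340)) + 48140 = (-188216 + (-161*256 - 340)) + 48140 = (-188216 + (-41216 - 340)) + 48140 = (-188216 - 41556) + 48140 = -229772 + 48140 = -181632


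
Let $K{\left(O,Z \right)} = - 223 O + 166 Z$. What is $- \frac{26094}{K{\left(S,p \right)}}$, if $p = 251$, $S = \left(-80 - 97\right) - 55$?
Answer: $- \frac{4349}{15567} \approx -0.27937$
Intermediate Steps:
$S = -232$ ($S = -177 - 55 = -232$)
$- \frac{26094}{K{\left(S,p \right)}} = - \frac{26094}{\left(-223\right) \left(-232\right) + 166 \cdot 251} = - \frac{26094}{51736 + 41666} = - \frac{26094}{93402} = \left(-26094\right) \frac{1}{93402} = - \frac{4349}{15567}$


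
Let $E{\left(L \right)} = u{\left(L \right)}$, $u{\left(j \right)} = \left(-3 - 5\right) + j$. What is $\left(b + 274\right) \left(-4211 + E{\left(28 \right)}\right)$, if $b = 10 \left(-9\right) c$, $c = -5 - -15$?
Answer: $2623566$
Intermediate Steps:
$u{\left(j \right)} = -8 + j$
$E{\left(L \right)} = -8 + L$
$c = 10$ ($c = -5 + 15 = 10$)
$b = -900$ ($b = 10 \left(-9\right) 10 = \left(-90\right) 10 = -900$)
$\left(b + 274\right) \left(-4211 + E{\left(28 \right)}\right) = \left(-900 + 274\right) \left(-4211 + \left(-8 + 28\right)\right) = - 626 \left(-4211 + 20\right) = \left(-626\right) \left(-4191\right) = 2623566$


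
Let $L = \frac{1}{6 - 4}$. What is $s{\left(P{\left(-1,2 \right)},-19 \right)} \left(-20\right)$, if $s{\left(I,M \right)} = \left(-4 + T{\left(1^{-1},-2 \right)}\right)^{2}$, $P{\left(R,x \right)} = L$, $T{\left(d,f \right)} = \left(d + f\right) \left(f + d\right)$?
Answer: $-180$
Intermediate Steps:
$L = \frac{1}{2} \approx 0.5$
$T{\left(d,f \right)} = \left(d + f\right)^{2}$ ($T{\left(d,f \right)} = \left(d + f\right) \left(d + f\right) = \left(d + f\right)^{2}$)
$P{\left(R,x \right)} = \frac{1}{2}$
$s{\left(I,M \right)} = 9$ ($s{\left(I,M \right)} = \left(-4 + \left(1^{-1} - 2\right)^{2}\right)^{2} = \left(-4 + \left(1 - 2\right)^{2}\right)^{2} = \left(-4 + \left(-1\right)^{2}\right)^{2} = \left(-4 + 1\right)^{2} = \left(-3\right)^{2} = 9$)
$s{\left(P{\left(-1,2 \right)},-19 \right)} \left(-20\right) = 9 \left(-20\right) = -180$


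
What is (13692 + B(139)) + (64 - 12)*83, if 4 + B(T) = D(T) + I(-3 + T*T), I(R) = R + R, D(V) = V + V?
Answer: 56918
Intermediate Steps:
D(V) = 2*V
I(R) = 2*R
B(T) = -10 + 2*T + 2*T**2 (B(T) = -4 + (2*T + 2*(-3 + T*T)) = -4 + (2*T + 2*(-3 + T**2)) = -4 + (2*T + (-6 + 2*T**2)) = -4 + (-6 + 2*T + 2*T**2) = -10 + 2*T + 2*T**2)
(13692 + B(139)) + (64 - 12)*83 = (13692 + (-10 + 2*139 + 2*139**2)) + (64 - 12)*83 = (13692 + (-10 + 278 + 2*19321)) + 52*83 = (13692 + (-10 + 278 + 38642)) + 4316 = (13692 + 38910) + 4316 = 52602 + 4316 = 56918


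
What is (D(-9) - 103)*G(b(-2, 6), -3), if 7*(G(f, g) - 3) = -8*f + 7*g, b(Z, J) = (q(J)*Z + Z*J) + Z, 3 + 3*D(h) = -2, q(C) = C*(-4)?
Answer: 85408/21 ≈ 4067.0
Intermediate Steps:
q(C) = -4*C
D(h) = -5/3 (D(h) = -1 + (1/3)*(-2) = -1 - 2/3 = -5/3)
b(Z, J) = Z - 3*J*Z (b(Z, J) = ((-4*J)*Z + Z*J) + Z = (-4*J*Z + J*Z) + Z = -3*J*Z + Z = Z - 3*J*Z)
G(f, g) = 3 + g - 8*f/7 (G(f, g) = 3 + (-8*f + 7*g)/7 = 3 + (g - 8*f/7) = 3 + g - 8*f/7)
(D(-9) - 103)*G(b(-2, 6), -3) = (-5/3 - 103)*(3 - 3 - (-16)*(1 - 3*6)/7) = -314*(3 - 3 - (-16)*(1 - 18)/7)/3 = -314*(3 - 3 - (-16)*(-17)/7)/3 = -314*(3 - 3 - 8/7*34)/3 = -314*(3 - 3 - 272/7)/3 = -314/3*(-272/7) = 85408/21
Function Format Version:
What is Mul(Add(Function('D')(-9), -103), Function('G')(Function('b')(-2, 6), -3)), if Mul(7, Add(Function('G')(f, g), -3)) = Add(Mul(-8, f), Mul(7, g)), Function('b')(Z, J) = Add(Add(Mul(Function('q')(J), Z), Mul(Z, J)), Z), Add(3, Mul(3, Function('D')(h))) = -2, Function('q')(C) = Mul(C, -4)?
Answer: Rational(85408, 21) ≈ 4067.0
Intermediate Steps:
Function('q')(C) = Mul(-4, C)
Function('D')(h) = Rational(-5, 3) (Function('D')(h) = Add(-1, Mul(Rational(1, 3), -2)) = Add(-1, Rational(-2, 3)) = Rational(-5, 3))
Function('b')(Z, J) = Add(Z, Mul(-3, J, Z)) (Function('b')(Z, J) = Add(Add(Mul(Mul(-4, J), Z), Mul(Z, J)), Z) = Add(Add(Mul(-4, J, Z), Mul(J, Z)), Z) = Add(Mul(-3, J, Z), Z) = Add(Z, Mul(-3, J, Z)))
Function('G')(f, g) = Add(3, g, Mul(Rational(-8, 7), f)) (Function('G')(f, g) = Add(3, Mul(Rational(1, 7), Add(Mul(-8, f), Mul(7, g)))) = Add(3, Add(g, Mul(Rational(-8, 7), f))) = Add(3, g, Mul(Rational(-8, 7), f)))
Mul(Add(Function('D')(-9), -103), Function('G')(Function('b')(-2, 6), -3)) = Mul(Add(Rational(-5, 3), -103), Add(3, -3, Mul(Rational(-8, 7), Mul(-2, Add(1, Mul(-3, 6)))))) = Mul(Rational(-314, 3), Add(3, -3, Mul(Rational(-8, 7), Mul(-2, Add(1, -18))))) = Mul(Rational(-314, 3), Add(3, -3, Mul(Rational(-8, 7), Mul(-2, -17)))) = Mul(Rational(-314, 3), Add(3, -3, Mul(Rational(-8, 7), 34))) = Mul(Rational(-314, 3), Add(3, -3, Rational(-272, 7))) = Mul(Rational(-314, 3), Rational(-272, 7)) = Rational(85408, 21)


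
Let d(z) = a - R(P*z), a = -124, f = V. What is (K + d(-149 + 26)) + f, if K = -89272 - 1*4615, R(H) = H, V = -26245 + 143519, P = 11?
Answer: 24616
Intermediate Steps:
V = 117274
f = 117274
K = -93887 (K = -89272 - 4615 = -93887)
d(z) = -124 - 11*z
(K + d(-149 + 26)) + f = (-93887 + (-124 - 11*(-149 + 26))) + 117274 = (-93887 + (-124 - 11*(-123))) + 117274 = (-93887 + (-124 + 1353)) + 117274 = (-93887 + 1229) + 117274 = -92658 + 117274 = 24616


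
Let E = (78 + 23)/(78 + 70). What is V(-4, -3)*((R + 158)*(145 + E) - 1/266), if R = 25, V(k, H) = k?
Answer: -524773105/4921 ≈ -1.0664e+5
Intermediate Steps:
E = 101/148 ≈ 0.68243
V(-4, -3)*((R + 158)*(145 + E) - 1/266) = -4*((25 + 158)*(145 + 101/148) - 1/266) = -4*(183*(21561/148) - 1*1/266) = -4*(3945663/148 - 1/266) = -4*524773105/19684 = -524773105/4921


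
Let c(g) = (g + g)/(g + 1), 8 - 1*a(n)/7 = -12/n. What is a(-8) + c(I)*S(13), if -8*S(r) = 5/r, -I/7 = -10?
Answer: 41909/923 ≈ 45.405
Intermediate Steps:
I = 70 (I = -7*(-10) = 70)
a(n) = 56 + 84/n (a(n) = 56 - (-84)/n = 56 + 84/n)
c(g) = 2*g/(1 + g) (c(g) = (2*g)/(1 + g) = 2*g/(1 + g))
S(r) = -5/(8*r)
a(-8) + c(I)*S(13) = (56 + 84/(-8)) + (2*70/(1 + 70))*(-5/8/13) = (56 + 84*(-1/8)) + (2*70/71)*(-5/8*1/13) = (56 - 21/2) + (2*70*(1/71))*(-5/104) = 91/2 + (140/71)*(-5/104) = 91/2 - 175/1846 = 41909/923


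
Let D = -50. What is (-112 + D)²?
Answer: 26244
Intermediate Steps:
(-112 + D)² = (-112 - 50)² = (-162)² = 26244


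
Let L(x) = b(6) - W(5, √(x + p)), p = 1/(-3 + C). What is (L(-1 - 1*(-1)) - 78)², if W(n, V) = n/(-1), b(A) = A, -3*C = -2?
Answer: 4489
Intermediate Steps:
C = ⅔ (C = -⅓*(-2) = ⅔ ≈ 0.66667)
p = -3/7 (p = 1/(-3 + ⅔) = 1/(-7/3) = -3/7 ≈ -0.42857)
W(n, V) = -n (W(n, V) = n*(-1) = -n)
L(x) = 11 (L(x) = 6 - (-1)*5 = 6 - 1*(-5) = 6 + 5 = 11)
(L(-1 - 1*(-1)) - 78)² = (11 - 78)² = (-67)² = 4489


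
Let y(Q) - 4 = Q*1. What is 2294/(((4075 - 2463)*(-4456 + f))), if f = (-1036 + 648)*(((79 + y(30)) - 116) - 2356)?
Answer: 37/23681736 ≈ 1.5624e-6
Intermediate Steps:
y(Q) = 4 + Q (y(Q) = 4 + Q*1 = 4 + Q)
f = 915292 (f = (-1036 + 648)*(((79 + (4 + 30)) - 116) - 2356) = -388*(((79 + 34) - 116) - 2356) = -388*((113 - 116) - 2356) = -388*(-3 - 2356) = -388*(-2359) = 915292)
2294/(((4075 - 2463)*(-4456 + f))) = 2294/(((4075 - 2463)*(-4456 + 915292))) = 2294/((1612*910836)) = 2294/1468267632 = 2294*(1/1468267632) = 37/23681736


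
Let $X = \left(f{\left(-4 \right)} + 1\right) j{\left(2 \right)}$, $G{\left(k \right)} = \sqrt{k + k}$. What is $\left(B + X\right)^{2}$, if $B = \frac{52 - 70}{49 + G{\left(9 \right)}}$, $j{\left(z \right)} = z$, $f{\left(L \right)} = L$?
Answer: $\frac{230438232}{5678689} - \frac{1639440 \sqrt{2}}{5678689} \approx 40.171$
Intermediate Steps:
$G{\left(k \right)} = \sqrt{2} \sqrt{k}$ ($G{\left(k \right)} = \sqrt{2 k} = \sqrt{2} \sqrt{k}$)
$B = - \frac{18}{49 + 3 \sqrt{2}}$ ($B = \frac{52 - 70}{49 + \sqrt{2} \sqrt{9}} = - \frac{18}{49 + \sqrt{2} \cdot 3} = - \frac{18}{49 + 3 \sqrt{2}} \approx -0.33807$)
$X = -6$ ($X = \left(-4 + 1\right) 2 = \left(-3\right) 2 = -6$)
$\left(B + X\right)^{2} = \left(\left(- \frac{882}{2383} + \frac{54 \sqrt{2}}{2383}\right) - 6\right)^{2} = \left(- \frac{15180}{2383} + \frac{54 \sqrt{2}}{2383}\right)^{2}$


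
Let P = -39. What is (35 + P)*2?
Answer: -8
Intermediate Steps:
(35 + P)*2 = (35 - 39)*2 = -4*2 = -8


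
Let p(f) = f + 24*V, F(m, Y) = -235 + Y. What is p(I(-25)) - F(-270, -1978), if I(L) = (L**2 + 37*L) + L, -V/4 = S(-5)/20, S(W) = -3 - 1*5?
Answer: 9632/5 ≈ 1926.4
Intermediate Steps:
S(W) = -8 (S(W) = -3 - 5 = -8)
V = 8/5 (V = -(-32)/20 = -4*(-2/5) = 8/5 ≈ 1.6000)
I(L) = L**2 + 38*L
p(f) = 192/5 + f (p(f) = f + 24*(8/5) = f + 192/5 = 192/5 + f)
p(I(-25)) - F(-270, -1978) = (192/5 - 25*(38 - 25)) - (-235 - 1978) = (192/5 - 25*13) - 1*(-2213) = (192/5 - 325) + 2213 = -1433/5 + 2213 = 9632/5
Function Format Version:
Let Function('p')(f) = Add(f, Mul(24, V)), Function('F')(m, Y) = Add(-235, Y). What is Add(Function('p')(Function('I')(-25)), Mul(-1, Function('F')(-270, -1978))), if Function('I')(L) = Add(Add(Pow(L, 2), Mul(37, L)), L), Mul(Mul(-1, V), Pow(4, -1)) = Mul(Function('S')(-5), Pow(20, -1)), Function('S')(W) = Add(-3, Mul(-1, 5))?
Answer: Rational(9632, 5) ≈ 1926.4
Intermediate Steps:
Function('S')(W) = -8 (Function('S')(W) = Add(-3, -5) = -8)
V = Rational(8, 5) (V = Mul(-4, Mul(-8, Pow(20, -1))) = Mul(-4, Mul(-8, Rational(1, 20))) = Mul(-4, Rational(-2, 5)) = Rational(8, 5) ≈ 1.6000)
Function('I')(L) = Add(Pow(L, 2), Mul(38, L))
Function('p')(f) = Add(Rational(192, 5), f) (Function('p')(f) = Add(f, Mul(24, Rational(8, 5))) = Add(f, Rational(192, 5)) = Add(Rational(192, 5), f))
Add(Function('p')(Function('I')(-25)), Mul(-1, Function('F')(-270, -1978))) = Add(Add(Rational(192, 5), Mul(-25, Add(38, -25))), Mul(-1, Add(-235, -1978))) = Add(Add(Rational(192, 5), Mul(-25, 13)), Mul(-1, -2213)) = Add(Add(Rational(192, 5), -325), 2213) = Add(Rational(-1433, 5), 2213) = Rational(9632, 5)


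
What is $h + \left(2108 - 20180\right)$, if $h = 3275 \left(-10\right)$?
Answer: $-50822$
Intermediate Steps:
$h = -32750$
$h + \left(2108 - 20180\right) = -32750 + \left(2108 - 20180\right) = -32750 - 18072 = -50822$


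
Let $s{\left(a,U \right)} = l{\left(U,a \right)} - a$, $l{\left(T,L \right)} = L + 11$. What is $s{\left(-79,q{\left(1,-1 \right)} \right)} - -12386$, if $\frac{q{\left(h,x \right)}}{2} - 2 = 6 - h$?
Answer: $12397$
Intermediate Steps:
$l{\left(T,L \right)} = 11 + L$
$q{\left(h,x \right)} = 16 - 2 h$ ($q{\left(h,x \right)} = 4 + 2 \left(6 - h\right) = 4 - \left(-12 + 2 h\right) = 16 - 2 h$)
$s{\left(a,U \right)} = 11$ ($s{\left(a,U \right)} = \left(11 + a\right) - a = 11$)
$s{\left(-79,q{\left(1,-1 \right)} \right)} - -12386 = 11 - -12386 = 11 + 12386 = 12397$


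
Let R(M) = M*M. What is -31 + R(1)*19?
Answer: -12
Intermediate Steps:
R(M) = M²
-31 + R(1)*19 = -31 + 1²*19 = -31 + 1*19 = -31 + 19 = -12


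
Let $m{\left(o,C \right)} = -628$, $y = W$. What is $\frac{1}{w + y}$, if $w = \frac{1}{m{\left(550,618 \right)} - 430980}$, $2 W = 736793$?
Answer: $\frac{431608}{159002876571} \approx 2.7145 \cdot 10^{-6}$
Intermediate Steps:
$W = \frac{736793}{2}$ ($W = \frac{1}{2} \cdot 736793 = \frac{736793}{2} \approx 3.684 \cdot 10^{5}$)
$y = \frac{736793}{2} \approx 3.684 \cdot 10^{5}$
$w = - \frac{1}{431608}$ ($w = \frac{1}{-628 - 430980} = \frac{1}{-431608} = - \frac{1}{431608} \approx -2.3169 \cdot 10^{-6}$)
$\frac{1}{w + y} = \frac{1}{- \frac{1}{431608} + \frac{736793}{2}} = \frac{1}{\frac{159002876571}{431608}} = \frac{431608}{159002876571}$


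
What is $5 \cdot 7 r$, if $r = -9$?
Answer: $-315$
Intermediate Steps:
$5 \cdot 7 r = 5 \cdot 7 \left(-9\right) = 35 \left(-9\right) = -315$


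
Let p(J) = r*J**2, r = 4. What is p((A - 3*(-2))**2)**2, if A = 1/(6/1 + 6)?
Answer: 806460091894081/26873856 ≈ 3.0009e+7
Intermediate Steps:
A = 1/12 (A = 1/(6*1 + 6) = 1/(6 + 6) = 1/12 ≈ 0.083333)
p(J) = 4*J**2
p((A - 3*(-2))**2)**2 = (4*((1/12 - 3*(-2))**2)**2)**2 = (4*((1/12 + 6)**2)**2)**2 = (4*((73/12)**2)**2)**2 = (4*(5329/144)**2)**2 = (4*(28398241/20736))**2 = (28398241/5184)**2 = 806460091894081/26873856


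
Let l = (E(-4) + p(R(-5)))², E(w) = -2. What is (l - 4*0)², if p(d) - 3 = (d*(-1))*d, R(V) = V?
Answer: 331776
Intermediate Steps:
p(d) = 3 - d² (p(d) = 3 + (d*(-1))*d = 3 + (-d)*d = 3 - d²)
l = 576 (l = (-2 + (3 - 1*(-5)²))² = (-2 + (3 - 1*25))² = (-2 + (3 - 25))² = (-2 - 22)² = (-24)² = 576)
(l - 4*0)² = (576 - 4*0)² = (576 + 0)² = 576² = 331776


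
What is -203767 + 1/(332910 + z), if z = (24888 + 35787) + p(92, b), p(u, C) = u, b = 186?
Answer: -80218381258/393677 ≈ -2.0377e+5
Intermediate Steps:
z = 60767 (z = (24888 + 35787) + 92 = 60675 + 92 = 60767)
-203767 + 1/(332910 + z) = -203767 + 1/(332910 + 60767) = -203767 + 1/393677 = -80218381258/393677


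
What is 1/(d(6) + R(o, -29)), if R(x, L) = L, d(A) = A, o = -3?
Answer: -1/23 ≈ -0.043478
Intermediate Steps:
1/(d(6) + R(o, -29)) = 1/(6 - 29) = 1/(-23) = -1/23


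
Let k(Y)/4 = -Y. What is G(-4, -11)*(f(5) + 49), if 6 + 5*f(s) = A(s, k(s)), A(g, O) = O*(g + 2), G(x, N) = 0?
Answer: 0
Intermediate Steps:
k(Y) = -4*Y (k(Y) = 4*(-Y) = -4*Y)
A(g, O) = O*(2 + g)
f(s) = -6/5 - 4*s*(2 + s)/5 (f(s) = -6/5 + ((-4*s)*(2 + s))/5 = -6/5 + (-4*s*(2 + s))/5 = -6/5 - 4*s*(2 + s)/5)
G(-4, -11)*(f(5) + 49) = 0*((-6/5 - ⅘*5*(2 + 5)) + 49) = 0*((-6/5 - ⅘*5*7) + 49) = 0*((-6/5 - 28) + 49) = 0*(-146/5 + 49) = 0*(99/5) = 0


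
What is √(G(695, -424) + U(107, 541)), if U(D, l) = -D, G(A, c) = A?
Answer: 14*√3 ≈ 24.249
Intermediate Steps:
√(G(695, -424) + U(107, 541)) = √(695 - 1*107) = √(695 - 107) = √588 = 14*√3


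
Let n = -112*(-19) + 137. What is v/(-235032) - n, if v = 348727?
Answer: -532696207/235032 ≈ -2266.5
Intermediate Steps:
n = 2265 (n = 2128 + 137 = 2265)
v/(-235032) - n = 348727/(-235032) - 1*2265 = 348727*(-1/235032) - 2265 = -348727/235032 - 2265 = -532696207/235032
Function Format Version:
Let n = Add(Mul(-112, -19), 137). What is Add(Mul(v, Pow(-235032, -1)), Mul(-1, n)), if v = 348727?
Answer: Rational(-532696207, 235032) ≈ -2266.5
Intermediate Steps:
n = 2265 (n = Add(2128, 137) = 2265)
Add(Mul(v, Pow(-235032, -1)), Mul(-1, n)) = Add(Mul(348727, Pow(-235032, -1)), Mul(-1, 2265)) = Add(Mul(348727, Rational(-1, 235032)), -2265) = Add(Rational(-348727, 235032), -2265) = Rational(-532696207, 235032)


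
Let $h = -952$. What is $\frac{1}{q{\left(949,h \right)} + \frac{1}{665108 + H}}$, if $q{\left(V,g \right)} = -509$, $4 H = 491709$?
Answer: $- \frac{3152141}{1604439765} \approx -0.0019646$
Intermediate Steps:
$H = \frac{491709}{4}$ ($H = \frac{1}{4} \cdot 491709 = \frac{491709}{4} \approx 1.2293 \cdot 10^{5}$)
$\frac{1}{q{\left(949,h \right)} + \frac{1}{665108 + H}} = \frac{1}{-509 + \frac{1}{665108 + \frac{491709}{4}}} = \frac{1}{-509 + \frac{1}{\frac{3152141}{4}}} = \frac{1}{-509 + \frac{4}{3152141}} = \frac{1}{- \frac{1604439765}{3152141}} = - \frac{3152141}{1604439765}$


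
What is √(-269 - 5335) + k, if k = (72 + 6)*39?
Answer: 3042 + 2*I*√1401 ≈ 3042.0 + 74.86*I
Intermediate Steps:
k = 3042 (k = 78*39 = 3042)
√(-269 - 5335) + k = √(-269 - 5335) + 3042 = √(-5604) + 3042 = 2*I*√1401 + 3042 = 3042 + 2*I*√1401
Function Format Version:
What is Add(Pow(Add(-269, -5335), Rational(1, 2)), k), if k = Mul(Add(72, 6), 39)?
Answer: Add(3042, Mul(2, I, Pow(1401, Rational(1, 2)))) ≈ Add(3042.0, Mul(74.860, I))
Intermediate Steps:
k = 3042 (k = Mul(78, 39) = 3042)
Add(Pow(Add(-269, -5335), Rational(1, 2)), k) = Add(Pow(Add(-269, -5335), Rational(1, 2)), 3042) = Add(Pow(-5604, Rational(1, 2)), 3042) = Add(Mul(2, I, Pow(1401, Rational(1, 2))), 3042) = Add(3042, Mul(2, I, Pow(1401, Rational(1, 2))))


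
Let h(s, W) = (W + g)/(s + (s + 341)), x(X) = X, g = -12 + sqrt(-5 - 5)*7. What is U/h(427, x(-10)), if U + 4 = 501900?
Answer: -6597422920/487 - 2099180020*I*sqrt(10)/487 ≈ -1.3547e+7 - 1.3631e+7*I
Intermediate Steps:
U = 501896 (U = -4 + 501900 = 501896)
g = -12 + 7*I*sqrt(10) (g = -12 + sqrt(-10)*7 = -12 + (I*sqrt(10))*7 = -12 + 7*I*sqrt(10) ≈ -12.0 + 22.136*I)
h(s, W) = (-12 + W + 7*I*sqrt(10))/(341 + 2*s) (h(s, W) = (W + (-12 + 7*I*sqrt(10)))/(s + (s + 341)) = (-12 + W + 7*I*sqrt(10))/(s + (341 + s)) = (-12 + W + 7*I*sqrt(10))/(341 + 2*s))
U/h(427, x(-10)) = 501896/(((-12 - 10 + 7*I*sqrt(10))/(341 + 2*427))) = 501896/(((-22 + 7*I*sqrt(10))/(341 + 854))) = 501896/(((-22 + 7*I*sqrt(10))/1195)) = 501896/(-22/1195 + 7*I*sqrt(10)/1195)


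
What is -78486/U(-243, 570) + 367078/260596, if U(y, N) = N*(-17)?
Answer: 2000843623/210431270 ≈ 9.5083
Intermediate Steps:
U(y, N) = -17*N
-78486/U(-243, 570) + 367078/260596 = -78486/((-17*570)) + 367078/260596 = -78486/(-9690) + 367078*(1/260596) = -78486*(-1/9690) + 183539/130298 = 13081/1615 + 183539/130298 = 2000843623/210431270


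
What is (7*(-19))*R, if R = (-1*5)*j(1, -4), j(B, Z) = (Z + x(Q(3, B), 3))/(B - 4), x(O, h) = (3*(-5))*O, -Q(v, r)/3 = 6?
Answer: -176890/3 ≈ -58963.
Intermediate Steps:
Q(v, r) = -18 (Q(v, r) = -3*6 = -18)
x(O, h) = -15*O
j(B, Z) = (270 + Z)/(-4 + B) (j(B, Z) = (Z - 15*(-18))/(B - 4) = (Z + 270)/(-4 + B) = (270 + Z)/(-4 + B))
R = 1330/3 (R = (-1*5)*((270 - 4)/(-4 + 1)) = -5*266/(-3) = -(-5)*266/3 = -5*(-266/3) = 1330/3 ≈ 443.33)
(7*(-19))*R = (7*(-19))*(1330/3) = -133*1330/3 = -176890/3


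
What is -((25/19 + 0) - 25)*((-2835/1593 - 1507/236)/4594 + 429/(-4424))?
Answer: -6660562275/2847880322 ≈ -2.3388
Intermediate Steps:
-((25/19 + 0) - 25)*((-2835/1593 - 1507/236)/4594 + 429/(-4424)) = -((25*(1/19) + 0) - 25)*((-2835*1/1593 - 1507*1/236)*(1/4594) + 429*(-1/4424)) = -((25/19 + 0) - 25)*((-105/59 - 1507/236)*(1/4594) - 429/4424) = -(25/19 - 25)*(-1927/236*1/4594 - 429/4424) = -(-450)*(-1927/1084184 - 429/4424)/19 = -(-450)*(-29602499)/(19*299776876) = -1*6660562275/2847880322 = -6660562275/2847880322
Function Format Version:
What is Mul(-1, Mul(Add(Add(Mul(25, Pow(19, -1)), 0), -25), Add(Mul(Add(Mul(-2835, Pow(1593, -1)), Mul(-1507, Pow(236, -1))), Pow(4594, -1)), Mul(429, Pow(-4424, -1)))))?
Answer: Rational(-6660562275, 2847880322) ≈ -2.3388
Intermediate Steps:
Mul(-1, Mul(Add(Add(Mul(25, Pow(19, -1)), 0), -25), Add(Mul(Add(Mul(-2835, Pow(1593, -1)), Mul(-1507, Pow(236, -1))), Pow(4594, -1)), Mul(429, Pow(-4424, -1))))) = Mul(-1, Mul(Add(Add(Mul(25, Rational(1, 19)), 0), -25), Add(Mul(Add(Mul(-2835, Rational(1, 1593)), Mul(-1507, Rational(1, 236))), Rational(1, 4594)), Mul(429, Rational(-1, 4424))))) = Mul(-1, Mul(Add(Add(Rational(25, 19), 0), -25), Add(Mul(Add(Rational(-105, 59), Rational(-1507, 236)), Rational(1, 4594)), Rational(-429, 4424)))) = Mul(-1, Mul(Add(Rational(25, 19), -25), Add(Mul(Rational(-1927, 236), Rational(1, 4594)), Rational(-429, 4424)))) = Mul(-1, Mul(Rational(-450, 19), Add(Rational(-1927, 1084184), Rational(-429, 4424)))) = Mul(-1, Mul(Rational(-450, 19), Rational(-29602499, 299776876))) = Mul(-1, Rational(6660562275, 2847880322)) = Rational(-6660562275, 2847880322)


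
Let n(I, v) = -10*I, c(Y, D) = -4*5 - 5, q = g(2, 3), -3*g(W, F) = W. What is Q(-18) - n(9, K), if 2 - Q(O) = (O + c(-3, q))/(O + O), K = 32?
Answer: 3269/36 ≈ 90.806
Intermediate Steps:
g(W, F) = -W/3
q = -⅔ (q = -⅓*2 = -⅔ ≈ -0.66667)
c(Y, D) = -25 (c(Y, D) = -20 - 5 = -25)
Q(O) = 2 - (-25 + O)/(2*O) (Q(O) = 2 - (O - 25)/(O + O) = 2 - (-25 + O)/(2*O))
Q(-18) - n(9, K) = (½)*(25 + 3*(-18))/(-18) - (-10)*9 = (½)*(-1/18)*(25 - 54) - 1*(-90) = (½)*(-1/18)*(-29) + 90 = 29/36 + 90 = 3269/36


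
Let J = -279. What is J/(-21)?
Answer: 93/7 ≈ 13.286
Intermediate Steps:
J/(-21) = -279/(-21) = -1/21*(-279) = 93/7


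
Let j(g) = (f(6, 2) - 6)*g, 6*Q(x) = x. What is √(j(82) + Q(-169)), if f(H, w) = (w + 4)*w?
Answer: 11*√138/6 ≈ 21.537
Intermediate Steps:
Q(x) = x/6
f(H, w) = w*(4 + w) (f(H, w) = (4 + w)*w = w*(4 + w))
j(g) = 6*g (j(g) = (2*(4 + 2) - 6)*g = (2*6 - 6)*g = (12 - 6)*g = 6*g)
√(j(82) + Q(-169)) = √(6*82 + (⅙)*(-169)) = √(492 - 169/6) = √(2783/6) = 11*√138/6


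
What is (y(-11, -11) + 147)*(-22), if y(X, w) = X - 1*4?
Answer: -2904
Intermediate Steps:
y(X, w) = -4 + X (y(X, w) = X - 4 = -4 + X)
(y(-11, -11) + 147)*(-22) = ((-4 - 11) + 147)*(-22) = (-15 + 147)*(-22) = 132*(-22) = -2904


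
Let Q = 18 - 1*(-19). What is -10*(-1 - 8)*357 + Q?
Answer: 32167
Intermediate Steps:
Q = 37 (Q = 18 + 19 = 37)
-10*(-1 - 8)*357 + Q = -10*(-1 - 8)*357 + 37 = -10*(-9)*357 + 37 = 90*357 + 37 = 32130 + 37 = 32167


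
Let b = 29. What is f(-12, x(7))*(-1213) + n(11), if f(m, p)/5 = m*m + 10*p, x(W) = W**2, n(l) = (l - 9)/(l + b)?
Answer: -76904199/20 ≈ -3.8452e+6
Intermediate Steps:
n(l) = (-9 + l)/(29 + l) (n(l) = (l - 9)/(l + 29) = (-9 + l)/(29 + l))
f(m, p) = 5*m**2 + 50*p (f(m, p) = 5*(m*m + 10*p) = 5*(m**2 + 10*p) = 5*m**2 + 50*p)
f(-12, x(7))*(-1213) + n(11) = (5*(-12)**2 + 50*7**2)*(-1213) + (-9 + 11)/(29 + 11) = (5*144 + 50*49)*(-1213) + 2/40 = (720 + 2450)*(-1213) + (1/40)*2 = 3170*(-1213) + 1/20 = -3845210 + 1/20 = -76904199/20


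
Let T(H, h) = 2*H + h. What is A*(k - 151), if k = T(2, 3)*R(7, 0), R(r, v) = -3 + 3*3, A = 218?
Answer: -23762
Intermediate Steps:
R(r, v) = 6 (R(r, v) = -3 + 9 = 6)
T(H, h) = h + 2*H
k = 42 (k = (3 + 2*2)*6 = (3 + 4)*6 = 7*6 = 42)
A*(k - 151) = 218*(42 - 151) = 218*(-109) = -23762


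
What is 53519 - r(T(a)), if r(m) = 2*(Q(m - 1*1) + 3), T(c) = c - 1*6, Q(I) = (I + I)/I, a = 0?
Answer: 53509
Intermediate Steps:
Q(I) = 2 (Q(I) = (2*I)/I = 2)
T(c) = -6 + c (T(c) = c - 6 = -6 + c)
r(m) = 10 (r(m) = 2*(2 + 3) = 2*5 = 10)
53519 - r(T(a)) = 53519 - 1*10 = 53519 - 10 = 53509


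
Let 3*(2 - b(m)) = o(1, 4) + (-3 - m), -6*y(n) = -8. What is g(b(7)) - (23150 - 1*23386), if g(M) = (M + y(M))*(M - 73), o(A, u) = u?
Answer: -132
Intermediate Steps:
y(n) = 4/3 (y(n) = -⅙*(-8) = 4/3)
b(m) = 5/3 + m/3 (b(m) = 2 - (4 + (-3 - m))/3 = 2 - (1 - m)/3 = 2 + (-⅓ + m/3) = 5/3 + m/3)
g(M) = (-73 + M)*(4/3 + M) (g(M) = (M + 4/3)*(M - 73) = (4/3 + M)*(-73 + M) = (-73 + M)*(4/3 + M))
g(b(7)) - (23150 - 1*23386) = (-292/3 + (5/3 + (⅓)*7)² - 215*(5/3 + (⅓)*7)/3) - (23150 - 1*23386) = (-292/3 + (5/3 + 7/3)² - 215*(5/3 + 7/3)/3) - (23150 - 23386) = (-292/3 + 4² - 215/3*4) - 1*(-236) = (-292/3 + 16 - 860/3) + 236 = -368 + 236 = -132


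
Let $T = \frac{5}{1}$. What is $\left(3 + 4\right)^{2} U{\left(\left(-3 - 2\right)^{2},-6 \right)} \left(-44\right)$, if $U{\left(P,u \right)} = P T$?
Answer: $-269500$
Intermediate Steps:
$T = 5$ ($T = 5 \cdot 1 = 5$)
$U{\left(P,u \right)} = 5 P$ ($U{\left(P,u \right)} = P 5 = 5 P$)
$\left(3 + 4\right)^{2} U{\left(\left(-3 - 2\right)^{2},-6 \right)} \left(-44\right) = \left(3 + 4\right)^{2} \cdot 5 \left(-3 - 2\right)^{2} \left(-44\right) = 7^{2} \cdot 5 \left(-5\right)^{2} \left(-44\right) = 49 \cdot 5 \cdot 25 \left(-44\right) = 49 \cdot 125 \left(-44\right) = 6125 \left(-44\right) = -269500$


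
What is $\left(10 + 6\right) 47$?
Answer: $752$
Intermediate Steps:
$\left(10 + 6\right) 47 = 16 \cdot 47 = 752$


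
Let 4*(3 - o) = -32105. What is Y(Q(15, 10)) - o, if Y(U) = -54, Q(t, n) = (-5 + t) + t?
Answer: -32333/4 ≈ -8083.3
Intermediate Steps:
o = 32117/4 (o = 3 - ¼*(-32105) = 3 + 32105/4 = 32117/4 ≈ 8029.3)
Q(t, n) = -5 + 2*t
Y(Q(15, 10)) - o = -54 - 1*32117/4 = -54 - 32117/4 = -32333/4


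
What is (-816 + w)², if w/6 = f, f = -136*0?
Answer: 665856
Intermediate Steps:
f = 0
w = 0 (w = 6*0 = 0)
(-816 + w)² = (-816 + 0)² = (-816)² = 665856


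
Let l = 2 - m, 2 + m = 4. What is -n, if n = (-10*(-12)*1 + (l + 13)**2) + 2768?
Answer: -3057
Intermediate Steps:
m = 2 (m = -2 + 4 = 2)
l = 0 (l = 2 - 1*2 = 2 - 2 = 0)
n = 3057 (n = (-10*(-12)*1 + (0 + 13)**2) + 2768 = (120*1 + 13**2) + 2768 = (120 + 169) + 2768 = 289 + 2768 = 3057)
-n = -1*3057 = -3057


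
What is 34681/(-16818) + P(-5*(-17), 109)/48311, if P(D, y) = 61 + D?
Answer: -1673018363/812494398 ≈ -2.0591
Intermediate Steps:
34681/(-16818) + P(-5*(-17), 109)/48311 = 34681/(-16818) + (61 - 5*(-17))/48311 = 34681*(-1/16818) + (61 + 85)*(1/48311) = -34681/16818 + 146*(1/48311) = -34681/16818 + 146/48311 = -1673018363/812494398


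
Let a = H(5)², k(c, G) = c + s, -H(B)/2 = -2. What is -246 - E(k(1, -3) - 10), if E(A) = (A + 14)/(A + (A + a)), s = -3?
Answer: -983/4 ≈ -245.75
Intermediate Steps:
H(B) = 4 (H(B) = -2*(-2) = 4)
k(c, G) = -3 + c (k(c, G) = c - 3 = -3 + c)
a = 16 (a = 4² = 16)
E(A) = (14 + A)/(16 + 2*A) (E(A) = (A + 14)/(A + (A + 16)) = (14 + A)/(A + (16 + A)) = (14 + A)/(16 + 2*A))
-246 - E(k(1, -3) - 10) = -246 - (14 + ((-3 + 1) - 10))/(2*(8 + ((-3 + 1) - 10))) = -246 - (14 + (-2 - 10))/(2*(8 + (-2 - 10))) = -246 - (14 - 12)/(2*(8 - 12)) = -246 - 2/(2*(-4)) = -246 - (-1)*2/(2*4) = -246 - 1*(-¼) = -246 + ¼ = -983/4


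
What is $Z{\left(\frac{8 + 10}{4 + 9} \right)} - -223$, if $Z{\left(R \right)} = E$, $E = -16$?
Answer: $207$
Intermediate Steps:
$Z{\left(R \right)} = -16$
$Z{\left(\frac{8 + 10}{4 + 9} \right)} - -223 = -16 - -223 = -16 + 223 = 207$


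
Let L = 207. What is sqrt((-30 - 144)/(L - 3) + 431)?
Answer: 15*sqrt(2210)/34 ≈ 20.740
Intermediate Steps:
sqrt((-30 - 144)/(L - 3) + 431) = sqrt((-30 - 144)/(207 - 3) + 431) = sqrt(-174/204 + 431) = sqrt(-174*1/204 + 431) = sqrt(-29/34 + 431) = sqrt(14625/34) = 15*sqrt(2210)/34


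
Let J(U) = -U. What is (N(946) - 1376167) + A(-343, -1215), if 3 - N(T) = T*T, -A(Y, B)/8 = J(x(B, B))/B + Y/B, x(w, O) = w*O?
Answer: -2771174744/1215 ≈ -2.2808e+6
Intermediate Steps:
x(w, O) = O*w
A(Y, B) = 8*B - 8*Y/B (A(Y, B) = -8*((-B*B)/B + Y/B) = -8*((-B²)/B + Y/B) = -8*(-B + Y/B) = 8*B - 8*Y/B)
N(T) = 3 - T² (N(T) = 3 - T*T = 3 - T²)
(N(946) - 1376167) + A(-343, -1215) = ((3 - 1*946²) - 1376167) + (8*(-1215) - 8*(-343)/(-1215)) = ((3 - 1*894916) - 1376167) + (-9720 - 8*(-343)*(-1/1215)) = ((3 - 894916) - 1376167) + (-9720 - 2744/1215) = (-894913 - 1376167) - 11812544/1215 = -2271080 - 11812544/1215 = -2771174744/1215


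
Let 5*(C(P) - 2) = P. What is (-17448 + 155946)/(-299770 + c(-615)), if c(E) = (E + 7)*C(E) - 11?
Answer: -138498/226213 ≈ -0.61225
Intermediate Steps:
C(P) = 2 + P/5
c(E) = -11 + (2 + E/5)*(7 + E) (c(E) = (E + 7)*(2 + E/5) - 11 = (7 + E)*(2 + E/5) - 11 = (2 + E/5)*(7 + E) - 11 = -11 + (2 + E/5)*(7 + E))
(-17448 + 155946)/(-299770 + c(-615)) = (-17448 + 155946)/(-299770 + (3 + (1/5)*(-615)**2 + (17/5)*(-615))) = 138498/(-299770 + (3 + (1/5)*378225 - 2091)) = 138498/(-299770 + (3 + 75645 - 2091)) = 138498/(-299770 + 73557) = 138498/(-226213) = 138498*(-1/226213) = -138498/226213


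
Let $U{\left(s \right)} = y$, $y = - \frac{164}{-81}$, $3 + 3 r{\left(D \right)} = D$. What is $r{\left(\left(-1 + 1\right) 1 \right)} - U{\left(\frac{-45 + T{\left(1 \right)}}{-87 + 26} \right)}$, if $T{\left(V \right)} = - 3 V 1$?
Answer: $- \frac{245}{81} \approx -3.0247$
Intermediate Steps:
$T{\left(V \right)} = - 3 V$
$r{\left(D \right)} = -1 + \frac{D}{3}$
$y = \frac{164}{81}$ ($y = \left(-164\right) \left(- \frac{1}{81}\right) = \frac{164}{81} \approx 2.0247$)
$U{\left(s \right)} = \frac{164}{81}$
$r{\left(\left(-1 + 1\right) 1 \right)} - U{\left(\frac{-45 + T{\left(1 \right)}}{-87 + 26} \right)} = \left(-1 + \frac{\left(-1 + 1\right) 1}{3}\right) - \frac{164}{81} = \left(-1 + \frac{0 \cdot 1}{3}\right) - \frac{164}{81} = \left(-1 + \frac{1}{3} \cdot 0\right) - \frac{164}{81} = \left(-1 + 0\right) - \frac{164}{81} = -1 - \frac{164}{81} = - \frac{245}{81}$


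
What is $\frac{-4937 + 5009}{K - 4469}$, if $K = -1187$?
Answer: $- \frac{9}{707} \approx -0.01273$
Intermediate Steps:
$\frac{-4937 + 5009}{K - 4469} = \frac{-4937 + 5009}{-1187 - 4469} = \frac{72}{-5656} = 72 \left(- \frac{1}{5656}\right) = - \frac{9}{707}$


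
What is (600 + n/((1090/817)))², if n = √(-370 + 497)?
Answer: 427800771103/1188100 + 98040*√127/109 ≈ 3.7021e+5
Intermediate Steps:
n = √127 ≈ 11.269
(600 + n/((1090/817)))² = (600 + √127/((1090/817)))² = (600 + √127/((1090*(1/817))))² = (600 + √127/(1090/817))² = (600 + √127*(817/1090))² = (600 + 817*√127/1090)²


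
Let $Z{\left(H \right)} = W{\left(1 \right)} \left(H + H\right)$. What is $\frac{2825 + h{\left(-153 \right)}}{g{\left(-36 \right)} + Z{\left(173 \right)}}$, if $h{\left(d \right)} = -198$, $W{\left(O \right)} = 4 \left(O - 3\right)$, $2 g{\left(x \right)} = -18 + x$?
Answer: $- \frac{2627}{2795} \approx -0.93989$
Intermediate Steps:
$g{\left(x \right)} = -9 + \frac{x}{2}$ ($g{\left(x \right)} = \frac{-18 + x}{2} = -9 + \frac{x}{2}$)
$W{\left(O \right)} = -12 + 4 O$ ($W{\left(O \right)} = 4 \left(-3 + O\right) = -12 + 4 O$)
$Z{\left(H \right)} = - 16 H$ ($Z{\left(H \right)} = \left(-12 + 4 \cdot 1\right) \left(H + H\right) = \left(-12 + 4\right) 2 H = - 8 \cdot 2 H = - 16 H$)
$\frac{2825 + h{\left(-153 \right)}}{g{\left(-36 \right)} + Z{\left(173 \right)}} = \frac{2825 - 198}{\left(-9 + \frac{1}{2} \left(-36\right)\right) - 2768} = \frac{2627}{\left(-9 - 18\right) - 2768} = \frac{2627}{-27 - 2768} = \frac{2627}{-2795} = 2627 \left(- \frac{1}{2795}\right) = - \frac{2627}{2795}$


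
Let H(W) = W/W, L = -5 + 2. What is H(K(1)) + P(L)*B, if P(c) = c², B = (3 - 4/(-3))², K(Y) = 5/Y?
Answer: 170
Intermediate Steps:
B = 169/9 (B = (3 - 4*(-⅓))² = (3 + 4/3)² = (13/3)² = 169/9 ≈ 18.778)
L = -3
H(W) = 1
H(K(1)) + P(L)*B = 1 + (-3)²*(169/9) = 1 + 9*(169/9) = 1 + 169 = 170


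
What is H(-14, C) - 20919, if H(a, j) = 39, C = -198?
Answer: -20880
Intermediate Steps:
H(-14, C) - 20919 = 39 - 20919 = -20880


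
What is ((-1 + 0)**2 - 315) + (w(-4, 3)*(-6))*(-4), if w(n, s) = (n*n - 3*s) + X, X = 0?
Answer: -146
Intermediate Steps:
w(n, s) = n**2 - 3*s (w(n, s) = (n*n - 3*s) + 0 = (n**2 - 3*s) + 0 = n**2 - 3*s)
((-1 + 0)**2 - 315) + (w(-4, 3)*(-6))*(-4) = ((-1 + 0)**2 - 315) + (((-4)**2 - 3*3)*(-6))*(-4) = ((-1)**2 - 315) + ((16 - 9)*(-6))*(-4) = (1 - 315) + (7*(-6))*(-4) = -314 - 42*(-4) = -314 + 168 = -146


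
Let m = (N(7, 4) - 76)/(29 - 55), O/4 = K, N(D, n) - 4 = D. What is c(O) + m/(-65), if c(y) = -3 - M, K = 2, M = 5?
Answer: -209/26 ≈ -8.0385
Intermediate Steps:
N(D, n) = 4 + D
O = 8 (O = 4*2 = 8)
c(y) = -8 (c(y) = -3 - 1*5 = -3 - 5 = -8)
m = 5/2 (m = ((4 + 7) - 76)/(29 - 55) = (11 - 76)/(-26) = -65*(-1/26) = 5/2 ≈ 2.5000)
c(O) + m/(-65) = -8 + (5/2)/(-65) = -8 + (5/2)*(-1/65) = -8 - 1/26 = -209/26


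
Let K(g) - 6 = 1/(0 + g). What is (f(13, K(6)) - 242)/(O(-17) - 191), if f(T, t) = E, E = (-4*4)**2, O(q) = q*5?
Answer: -7/138 ≈ -0.050725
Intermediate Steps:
K(g) = 6 + 1/g (K(g) = 6 + 1/(0 + g) = 6 + 1/g)
O(q) = 5*q
E = 256 (E = (-16)**2 = 256)
f(T, t) = 256
(f(13, K(6)) - 242)/(O(-17) - 191) = (256 - 242)/(5*(-17) - 191) = 14/(-85 - 191) = 14/(-276) = 14*(-1/276) = -7/138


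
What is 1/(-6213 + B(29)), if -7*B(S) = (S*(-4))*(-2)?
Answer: -7/43723 ≈ -0.00016010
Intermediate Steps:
B(S) = -8*S/7 (B(S) = -S*(-4)*(-2)/7 = -(-4*S)*(-2)/7 = -8*S/7)
1/(-6213 + B(29)) = 1/(-6213 - 8/7*29) = 1/(-6213 - 232/7) = 1/(-43723/7) = -7/43723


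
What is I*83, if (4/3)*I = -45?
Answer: -11205/4 ≈ -2801.3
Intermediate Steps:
I = -135/4 (I = (3/4)*(-45) = -135/4 ≈ -33.750)
I*83 = -135/4*83 = -11205/4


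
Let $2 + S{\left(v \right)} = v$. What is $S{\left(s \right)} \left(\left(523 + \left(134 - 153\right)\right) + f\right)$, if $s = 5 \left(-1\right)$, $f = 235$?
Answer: $-5173$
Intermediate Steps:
$s = -5$
$S{\left(v \right)} = -2 + v$
$S{\left(s \right)} \left(\left(523 + \left(134 - 153\right)\right) + f\right) = \left(-2 - 5\right) \left(\left(523 + \left(134 - 153\right)\right) + 235\right) = - 7 \left(\left(523 + \left(134 - 153\right)\right) + 235\right) = - 7 \left(\left(523 - 19\right) + 235\right) = - 7 \left(504 + 235\right) = \left(-7\right) 739 = -5173$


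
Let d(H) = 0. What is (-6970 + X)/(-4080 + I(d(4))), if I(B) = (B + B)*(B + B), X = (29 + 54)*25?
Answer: 979/816 ≈ 1.1998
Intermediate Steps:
X = 2075 (X = 83*25 = 2075)
I(B) = 4*B² (I(B) = (2*B)*(2*B) = 4*B²)
(-6970 + X)/(-4080 + I(d(4))) = (-6970 + 2075)/(-4080 + 4*0²) = -4895/(-4080 + 4*0) = -4895/(-4080 + 0) = -4895/(-4080) = -4895*(-1/4080) = 979/816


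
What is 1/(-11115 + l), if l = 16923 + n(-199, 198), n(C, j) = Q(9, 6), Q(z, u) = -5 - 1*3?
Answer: 1/5800 ≈ 0.00017241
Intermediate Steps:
Q(z, u) = -8 (Q(z, u) = -5 - 3 = -8)
n(C, j) = -8
l = 16915 (l = 16923 - 8 = 16915)
1/(-11115 + l) = 1/(-11115 + 16915) = 1/5800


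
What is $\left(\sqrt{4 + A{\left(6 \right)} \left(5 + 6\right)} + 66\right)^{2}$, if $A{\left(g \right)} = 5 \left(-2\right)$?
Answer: $\left(66 + i \sqrt{106}\right)^{2} \approx 4250.0 + 1359.0 i$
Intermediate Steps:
$A{\left(g \right)} = -10$
$\left(\sqrt{4 + A{\left(6 \right)} \left(5 + 6\right)} + 66\right)^{2} = \left(\sqrt{4 - 10 \left(5 + 6\right)} + 66\right)^{2} = \left(\sqrt{4 - 110} + 66\right)^{2} = \left(\sqrt{-106} + 66\right)^{2} = \left(i \sqrt{106} + 66\right)^{2} = \left(66 + i \sqrt{106}\right)^{2}$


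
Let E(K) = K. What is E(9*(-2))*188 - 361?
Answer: -3745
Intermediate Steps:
E(9*(-2))*188 - 361 = (9*(-2))*188 - 361 = -18*188 - 361 = -3384 - 361 = -3745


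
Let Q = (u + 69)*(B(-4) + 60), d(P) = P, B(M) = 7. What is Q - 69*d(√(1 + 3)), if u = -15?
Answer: 3480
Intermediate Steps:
Q = 3618 (Q = (-15 + 69)*(7 + 60) = 54*67 = 3618)
Q - 69*d(√(1 + 3)) = 3618 - 69*√(1 + 3) = 3618 - 69*√4 = 3618 - 69*2 = 3618 - 138 = 3480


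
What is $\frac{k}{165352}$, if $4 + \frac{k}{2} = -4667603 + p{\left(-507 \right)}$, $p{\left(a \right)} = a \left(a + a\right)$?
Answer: $- \frac{4153509}{82676} \approx -50.238$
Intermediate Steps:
$p{\left(a \right)} = 2 a^{2}$ ($p{\left(a \right)} = a 2 a = 2 a^{2}$)
$k = -8307018$ ($k = -8 + 2 \left(-4667603 + 2 \left(-507\right)^{2}\right) = -8 + 2 \left(-4667603 + 2 \cdot 257049\right) = -8 + 2 \left(-4667603 + 514098\right) = -8 + 2 \left(-4153505\right) = -8 - 8307010 = -8307018$)
$\frac{k}{165352} = - \frac{8307018}{165352} = \left(-8307018\right) \frac{1}{165352} = - \frac{4153509}{82676}$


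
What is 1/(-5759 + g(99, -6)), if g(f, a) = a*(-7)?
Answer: -1/5717 ≈ -0.00017492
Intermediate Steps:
g(f, a) = -7*a
1/(-5759 + g(99, -6)) = 1/(-5759 - 7*(-6)) = 1/(-5759 + 42) = 1/(-5717) = -1/5717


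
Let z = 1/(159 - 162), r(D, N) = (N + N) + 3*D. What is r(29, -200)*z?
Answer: 313/3 ≈ 104.33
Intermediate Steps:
r(D, N) = 2*N + 3*D
z = -⅓ (z = 1/(-3) = -⅓ ≈ -0.33333)
r(29, -200)*z = (2*(-200) + 3*29)*(-⅓) = (-400 + 87)*(-⅓) = -313*(-⅓) = 313/3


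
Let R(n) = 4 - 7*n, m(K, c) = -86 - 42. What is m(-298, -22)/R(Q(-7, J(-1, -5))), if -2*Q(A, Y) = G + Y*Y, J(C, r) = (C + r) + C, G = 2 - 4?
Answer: -256/337 ≈ -0.75964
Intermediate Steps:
G = -2
m(K, c) = -128
J(C, r) = r + 2*C
Q(A, Y) = 1 - Y²/2 (Q(A, Y) = -(-2 + Y*Y)/2 = -(-2 + Y²)/2 = 1 - Y²/2)
m(-298, -22)/R(Q(-7, J(-1, -5))) = -128/(4 - 7*(1 - (-5 + 2*(-1))²/2)) = -128/(4 - 7*(1 - (-5 - 2)²/2)) = -128/(4 - 7*(1 - ½*(-7)²)) = -128/(4 - 7*(1 - ½*49)) = -128/(4 - 7*(1 - 49/2)) = -128/(4 - 7*(-47/2)) = -128/(4 + 329/2) = -128/337/2 = -128*2/337 = -256/337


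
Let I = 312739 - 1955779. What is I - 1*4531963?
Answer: -6175003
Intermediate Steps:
I = -1643040
I - 1*4531963 = -1643040 - 1*4531963 = -1643040 - 4531963 = -6175003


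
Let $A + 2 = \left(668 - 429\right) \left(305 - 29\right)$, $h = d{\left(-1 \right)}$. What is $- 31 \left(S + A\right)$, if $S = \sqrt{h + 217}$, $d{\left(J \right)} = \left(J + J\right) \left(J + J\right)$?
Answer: $-2044822 - 31 \sqrt{221} \approx -2.0453 \cdot 10^{6}$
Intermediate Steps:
$d{\left(J \right)} = 4 J^{2}$ ($d{\left(J \right)} = 2 J 2 J = 4 J^{2}$)
$h = 4$ ($h = 4 \left(-1\right)^{2} = 4 \cdot 1 = 4$)
$A = 65962$ ($A = -2 + \left(668 - 429\right) \left(305 - 29\right) = -2 + 239 \cdot 276 = -2 + 65964 = 65962$)
$S = \sqrt{221}$ ($S = \sqrt{4 + 217} = \sqrt{221} \approx 14.866$)
$- 31 \left(S + A\right) = - 31 \left(\sqrt{221} + 65962\right) = - 31 \left(65962 + \sqrt{221}\right) = -2044822 - 31 \sqrt{221}$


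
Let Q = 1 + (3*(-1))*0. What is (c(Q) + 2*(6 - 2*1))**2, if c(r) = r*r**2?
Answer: 81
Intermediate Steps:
Q = 1 (Q = 1 - 3*0 = 1 + 0 = 1)
c(r) = r**3
(c(Q) + 2*(6 - 2*1))**2 = (1**3 + 2*(6 - 2*1))**2 = (1 + 2*(6 - 2))**2 = (1 + 2*4)**2 = (1 + 8)**2 = 9**2 = 81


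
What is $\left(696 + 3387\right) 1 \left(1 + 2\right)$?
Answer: $12249$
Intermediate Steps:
$\left(696 + 3387\right) 1 \left(1 + 2\right) = 4083 \cdot 1 \cdot 3 = 4083 \cdot 3 = 12249$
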